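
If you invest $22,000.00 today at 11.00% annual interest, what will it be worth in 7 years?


Future value formula: FV = PV × (1 + r)^t
FV = $22,000.00 × (1 + 0.11)^7
FV = $22,000.00 × 2.076160
FV = $45,675.52

FV = PV × (1 + r)^t = $45,675.52


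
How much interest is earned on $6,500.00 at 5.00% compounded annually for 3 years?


Compound interest earned = final amount − principal.
A = P(1 + r/n)^(nt) = $6,500.00 × (1 + 0.05/1)^(1 × 3) = $7,524.56
Interest = A − P = $7,524.56 − $6,500.00 = $1,024.56

Interest = A - P = $1,024.56


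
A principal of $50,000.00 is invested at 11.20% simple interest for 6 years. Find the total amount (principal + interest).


Total amount formula: A = P(1 + rt) = P + P·r·t
Interest: I = P × r × t = $50,000.00 × 0.112 × 6 = $33,600.00
A = P + I = $50,000.00 + $33,600.00 = $83,600.00

A = P + I = P(1 + rt) = $83,600.00


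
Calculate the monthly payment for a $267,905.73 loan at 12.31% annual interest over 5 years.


Loan payment formula: PMT = PV × r / (1 − (1 + r)^(−n))
Monthly rate r = 0.1231/12 ≈ 0.01025833, n = 60 months
Denominator: 1 − (1 + 0.1231/12)^(−60) = 0.457932
PMT = $267,905.73 × (0.1231/12) / 0.457932
PMT = $6,001.47 per month

PMT = PV × r / (1-(1+r)^(-n)) = $6,001.47/month


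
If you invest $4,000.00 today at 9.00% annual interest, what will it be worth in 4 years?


Future value formula: FV = PV × (1 + r)^t
FV = $4,000.00 × (1 + 0.09)^4
FV = $4,000.00 × 1.411582
FV = $5,646.33

FV = PV × (1 + r)^t = $5,646.33


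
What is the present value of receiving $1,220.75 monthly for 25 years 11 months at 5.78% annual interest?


Present value of an ordinary annuity: PV = PMT × (1 − (1 + r)^(−n)) / r
Monthly rate r = 0.0578/12 ≈ 0.00481667, n = 311
PV = $1,220.75 × (1 − (1 + 0.0578/12)^(−311)) / (0.0578/12)
PV = $1,220.75 × 161.027116
PV = $196,573.85

PV = PMT × (1-(1+r)^(-n))/r = $196,573.85


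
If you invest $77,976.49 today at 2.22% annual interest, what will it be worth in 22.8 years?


Future value formula: FV = PV × (1 + r)^t
FV = $77,976.49 × (1 + 0.0222)^22.8
FV = $77,976.49 × 1.6497494
FV = $128,641.67

FV = PV × (1 + r)^t = $128,641.67


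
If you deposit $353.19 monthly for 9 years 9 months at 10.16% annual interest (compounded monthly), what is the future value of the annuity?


Future value of an ordinary annuity: FV = PMT × ((1 + r)^n − 1) / r
Monthly rate r = 0.1016/12 ≈ 0.00846667, n = 117
FV = $353.19 × ((1 + 0.1016/12)^117 − 1) / (0.1016/12)
FV = $353.19 × 198.619352
FV = $70,150.37

FV = PMT × ((1+r)^n - 1)/r = $70,150.37


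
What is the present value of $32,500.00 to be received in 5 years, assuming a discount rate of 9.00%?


Present value formula: PV = FV / (1 + r)^t
PV = $32,500.00 / (1 + 0.09)^5
PV = $32,500.00 / 1.538624
PV = $21,122.77

PV = FV / (1 + r)^t = $21,122.77


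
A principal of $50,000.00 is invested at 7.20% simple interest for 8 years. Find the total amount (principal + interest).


Total amount formula: A = P(1 + rt) = P + P·r·t
Interest: I = P × r × t = $50,000.00 × 0.072 × 8 = $28,800.00
A = P + I = $50,000.00 + $28,800.00 = $78,800.00

A = P + I = P(1 + rt) = $78,800.00


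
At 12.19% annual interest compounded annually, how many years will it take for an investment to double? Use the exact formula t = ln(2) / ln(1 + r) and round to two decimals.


Doubling condition: (1 + r)^t = 2
Take ln of both sides: t × ln(1 + r) = ln(2)
t = ln(2) / ln(1 + r)
t = 0.693147 / 0.115024
t = 6.03

t = ln(2) / ln(1 + r) = 6.03 years


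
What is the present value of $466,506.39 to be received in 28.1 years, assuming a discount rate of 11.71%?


Present value formula: PV = FV / (1 + r)^t
PV = $466,506.39 / (1 + 0.1171)^28.1
PV = $466,506.39 / 22.458806
PV = $20,771.65

PV = FV / (1 + r)^t = $20,771.65


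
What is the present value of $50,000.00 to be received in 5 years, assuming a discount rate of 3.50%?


Present value formula: PV = FV / (1 + r)^t
PV = $50,000.00 / (1 + 0.035)^5
PV = $50,000.00 / 1.1876863
PV = $42,098.66

PV = FV / (1 + r)^t = $42,098.66


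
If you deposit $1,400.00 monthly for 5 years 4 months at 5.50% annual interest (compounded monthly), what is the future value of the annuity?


Future value of an ordinary annuity: FV = PMT × ((1 + r)^n − 1) / r
Monthly rate r = 0.055/12 ≈ 0.00458333, n = 64
FV = $1,400.00 × ((1 + 0.055/12)^64 − 1) / (0.055/12)
FV = $1,400.00 × 74.179931
FV = $103,851.90

FV = PMT × ((1+r)^n - 1)/r = $103,851.90


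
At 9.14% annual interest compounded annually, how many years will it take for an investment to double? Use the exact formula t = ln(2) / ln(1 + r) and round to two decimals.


Doubling condition: (1 + r)^t = 2
Take ln of both sides: t × ln(1 + r) = ln(2)
t = ln(2) / ln(1 + r)
t = 0.693147 / 0.087461
t = 7.93

t = ln(2) / ln(1 + r) = 7.93 years


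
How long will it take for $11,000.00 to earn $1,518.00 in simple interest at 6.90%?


Rearrange the simple interest formula for t:
I = P × r × t  ⇒  t = I / (P × r)
t = $1,518.00 / ($11,000.00 × 0.069)
t = 2

t = I/(P×r) = 2 years


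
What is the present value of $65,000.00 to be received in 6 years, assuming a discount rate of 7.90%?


Present value formula: PV = FV / (1 + r)^t
PV = $65,000.00 / (1 + 0.079)^6
PV = $65,000.00 / 1.5780787
PV = $41,189.33

PV = FV / (1 + r)^t = $41,189.33


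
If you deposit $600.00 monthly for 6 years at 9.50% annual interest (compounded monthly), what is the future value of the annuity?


Future value of an ordinary annuity: FV = PMT × ((1 + r)^n − 1) / r
Monthly rate r = 0.095/12 ≈ 0.00791667, n = 72
FV = $600.00 × ((1 + 0.095/12)^72 − 1) / (0.095/12)
FV = $600.00 × 96.543509
FV = $57,926.11

FV = PMT × ((1+r)^n - 1)/r = $57,926.11


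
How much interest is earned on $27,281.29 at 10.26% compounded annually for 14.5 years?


Compound interest earned = final amount − principal.
A = P(1 + r/n)^(nt) = $27,281.29 × (1 + 0.1026/1)^(1 × 14.5) = $112,441.27
Interest = A − P = $112,441.27 − $27,281.29 = $85,159.98

Interest = A - P = $85,159.98


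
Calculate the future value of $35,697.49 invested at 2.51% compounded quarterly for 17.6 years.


Compound interest formula: A = P(1 + r/n)^(nt)
A = $35,697.49 × (1 + 0.0251/4)^(4 × 17.6)
Growth factor: (1 + 0.0251/4)^70.4 = 1.553297
A = $35,697.49 × 1.553297
A = $55,448.80

A = P(1 + r/n)^(nt) = $55,448.80


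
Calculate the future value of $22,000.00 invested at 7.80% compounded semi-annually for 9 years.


Compound interest formula: A = P(1 + r/n)^(nt)
A = $22,000.00 × (1 + 0.078/2)^(2 × 9)
Growth factor: (1 + 0.078/2)^18 = 1.9910394
A = $22,000.00 × 1.9910394
A = $43,802.87

A = P(1 + r/n)^(nt) = $43,802.87


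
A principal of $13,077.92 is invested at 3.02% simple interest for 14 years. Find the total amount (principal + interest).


Total amount formula: A = P(1 + rt) = P + P·r·t
Interest: I = P × r × t = $13,077.92 × 0.0302 × 14 = $5,529.34
A = P + I = $13,077.92 + $5,529.34 = $18,607.26

A = P + I = P(1 + rt) = $18,607.26


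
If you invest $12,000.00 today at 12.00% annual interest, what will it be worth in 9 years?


Future value formula: FV = PV × (1 + r)^t
FV = $12,000.00 × (1 + 0.12)^9
FV = $12,000.00 × 2.773079
FV = $33,276.95

FV = PV × (1 + r)^t = $33,276.95


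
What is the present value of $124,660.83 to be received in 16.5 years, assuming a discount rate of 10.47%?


Present value formula: PV = FV / (1 + r)^t
PV = $124,660.83 / (1 + 0.1047)^16.5
PV = $124,660.83 / 5.170492
PV = $24,110.05

PV = FV / (1 + r)^t = $24,110.05


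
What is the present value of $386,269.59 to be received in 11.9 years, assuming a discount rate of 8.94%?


Present value formula: PV = FV / (1 + r)^t
PV = $386,269.59 / (1 + 0.0894)^11.9
PV = $386,269.59 / 2.7703186
PV = $139,431.47

PV = FV / (1 + r)^t = $139,431.47


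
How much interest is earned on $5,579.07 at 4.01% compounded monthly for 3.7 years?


Compound interest earned = final amount − principal.
A = P(1 + r/n)^(nt) = $5,579.07 × (1 + 0.0401/12)^(12 × 3.7) = $6,469.80
Interest = A − P = $6,469.80 − $5,579.07 = $890.73

Interest = A - P = $890.73


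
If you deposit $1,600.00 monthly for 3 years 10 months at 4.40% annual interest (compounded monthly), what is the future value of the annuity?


Future value of an ordinary annuity: FV = PMT × ((1 + r)^n − 1) / r
Monthly rate r = 0.044/12 ≈ 0.00366667, n = 46
FV = $1,600.00 × ((1 + 0.044/12)^46 − 1) / (0.044/12)
FV = $1,600.00 × 50.007385
FV = $80,011.82

FV = PMT × ((1+r)^n - 1)/r = $80,011.82


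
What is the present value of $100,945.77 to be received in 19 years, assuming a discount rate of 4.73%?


Present value formula: PV = FV / (1 + r)^t
PV = $100,945.77 / (1 + 0.0473)^19
PV = $100,945.77 / 2.406307
PV = $41,950.50

PV = FV / (1 + r)^t = $41,950.50


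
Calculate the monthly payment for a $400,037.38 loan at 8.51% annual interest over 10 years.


Loan payment formula: PMT = PV × r / (1 − (1 + r)^(−n))
Monthly rate r = 0.0851/12 ≈ 0.00709167, n = 120 months
Denominator: 1 − (1 + 0.0851/12)^(−120) = 0.571728
PMT = $400,037.38 × (0.0851/12) / 0.571728
PMT = $4,962.03 per month

PMT = PV × r / (1-(1+r)^(-n)) = $4,962.03/month


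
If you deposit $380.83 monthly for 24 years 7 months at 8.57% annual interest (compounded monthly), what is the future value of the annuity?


Future value of an ordinary annuity: FV = PMT × ((1 + r)^n − 1) / r
Monthly rate r = 0.0857/12 ≈ 0.00714167, n = 295
FV = $380.83 × ((1 + 0.0857/12)^295 − 1) / (0.0857/12)
FV = $380.83 × 1002.635792
FV = $381,833.79

FV = PMT × ((1+r)^n - 1)/r = $381,833.79


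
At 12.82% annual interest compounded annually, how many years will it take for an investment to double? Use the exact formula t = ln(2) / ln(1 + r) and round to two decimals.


Doubling condition: (1 + r)^t = 2
Take ln of both sides: t × ln(1 + r) = ln(2)
t = ln(2) / ln(1 + r)
t = 0.693147 / 0.120623
t = 5.75

t = ln(2) / ln(1 + r) = 5.75 years


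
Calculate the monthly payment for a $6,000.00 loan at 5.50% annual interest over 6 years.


Loan payment formula: PMT = PV × r / (1 − (1 + r)^(−n))
Monthly rate r = 0.055/12 ≈ 0.00458333, n = 72 months
Denominator: 1 − (1 + 0.055/12)^(−72) = 0.280534
PMT = $6,000.00 × (0.055/12) / 0.280534
PMT = $98.03 per month

PMT = PV × r / (1-(1+r)^(-n)) = $98.03/month


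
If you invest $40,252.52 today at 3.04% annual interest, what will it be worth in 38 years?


Future value formula: FV = PV × (1 + r)^t
FV = $40,252.52 × (1 + 0.0304)^38
FV = $40,252.52 × 3.1204864
FV = $125,607.44

FV = PV × (1 + r)^t = $125,607.44


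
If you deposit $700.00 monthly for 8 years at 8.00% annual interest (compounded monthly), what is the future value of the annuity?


Future value of an ordinary annuity: FV = PMT × ((1 + r)^n − 1) / r
Monthly rate r = 0.08/12 ≈ 0.00666667, n = 96
FV = $700.00 × ((1 + 0.08/12)^96 − 1) / (0.08/12)
FV = $700.00 × 133.868583
FV = $93,708.01

FV = PMT × ((1+r)^n - 1)/r = $93,708.01


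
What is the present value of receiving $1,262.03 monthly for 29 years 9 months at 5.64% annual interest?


Present value of an ordinary annuity: PV = PMT × (1 − (1 + r)^(−n)) / r
Monthly rate r = 0.0564/12 = 0.0047, n = 357
PV = $1,262.03 × (1 − (1 + 0.0564/12)^(−357)) / (0.0564/12)
PV = $1,262.03 × 172.872054
PV = $218,169.72

PV = PMT × (1-(1+r)^(-n))/r = $218,169.72


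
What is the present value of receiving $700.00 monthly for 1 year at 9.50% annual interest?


Present value of an ordinary annuity: PV = PMT × (1 − (1 + r)^(−n)) / r
Monthly rate r = 0.095/12 ≈ 0.00791667, n = 12
PV = $700.00 × (1 − (1 + 0.095/12)^(−12)) / (0.095/12)
PV = $700.00 × 11.404653
PV = $7,983.26

PV = PMT × (1-(1+r)^(-n))/r = $7,983.26


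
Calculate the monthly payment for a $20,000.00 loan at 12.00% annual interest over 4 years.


Loan payment formula: PMT = PV × r / (1 − (1 + r)^(−n))
Monthly rate r = 0.12/12 = 0.01, n = 48 months
Denominator: 1 − (1 + 0.12/12)^(−48) = 0.379740
PMT = $20,000.00 × (0.12/12) / 0.379740
PMT = $526.68 per month

PMT = PV × r / (1-(1+r)^(-n)) = $526.68/month


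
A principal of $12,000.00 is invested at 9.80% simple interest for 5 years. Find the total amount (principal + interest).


Total amount formula: A = P(1 + rt) = P + P·r·t
Interest: I = P × r × t = $12,000.00 × 0.098 × 5 = $5,880.00
A = P + I = $12,000.00 + $5,880.00 = $17,880.00

A = P + I = P(1 + rt) = $17,880.00


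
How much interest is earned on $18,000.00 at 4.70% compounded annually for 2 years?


Compound interest earned = final amount − principal.
A = P(1 + r/n)^(nt) = $18,000.00 × (1 + 0.047/1)^(1 × 2) = $19,731.76
Interest = A − P = $19,731.76 − $18,000.00 = $1,731.76

Interest = A - P = $1,731.76


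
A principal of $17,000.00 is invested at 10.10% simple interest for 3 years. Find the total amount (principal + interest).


Total amount formula: A = P(1 + rt) = P + P·r·t
Interest: I = P × r × t = $17,000.00 × 0.101 × 3 = $5,151.00
A = P + I = $17,000.00 + $5,151.00 = $22,151.00

A = P + I = P(1 + rt) = $22,151.00


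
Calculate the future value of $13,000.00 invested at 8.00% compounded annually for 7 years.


Compound interest formula: A = P(1 + r/n)^(nt)
A = $13,000.00 × (1 + 0.08/1)^(1 × 7)
Growth factor: (1 + 0.08/1)^7 = 1.7138243
A = $13,000.00 × 1.7138243
A = $22,279.72

A = P(1 + r/n)^(nt) = $22,279.72


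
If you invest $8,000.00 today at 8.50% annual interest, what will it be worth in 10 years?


Future value formula: FV = PV × (1 + r)^t
FV = $8,000.00 × (1 + 0.085)^10
FV = $8,000.00 × 2.2609834
FV = $18,087.87

FV = PV × (1 + r)^t = $18,087.87


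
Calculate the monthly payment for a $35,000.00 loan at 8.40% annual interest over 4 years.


Loan payment formula: PMT = PV × r / (1 − (1 + r)^(−n))
Monthly rate r = 0.084/12 = 0.007, n = 48 months
Denominator: 1 − (1 + 0.084/12)^(−48) = 0.284540
PMT = $35,000.00 × (0.084/12) / 0.284540
PMT = $861.04 per month

PMT = PV × r / (1-(1+r)^(-n)) = $861.04/month


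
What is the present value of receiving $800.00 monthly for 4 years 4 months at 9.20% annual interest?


Present value of an ordinary annuity: PV = PMT × (1 − (1 + r)^(−n)) / r
Monthly rate r = 0.092/12 ≈ 0.00766667, n = 52
PV = $800.00 × (1 − (1 + 0.092/12)^(−52)) / (0.092/12)
PV = $800.00 × 42.751861
PV = $34,201.49

PV = PMT × (1-(1+r)^(-n))/r = $34,201.49


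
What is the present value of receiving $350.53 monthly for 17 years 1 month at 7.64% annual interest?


Present value of an ordinary annuity: PV = PMT × (1 − (1 + r)^(−n)) / r
Monthly rate r = 0.0764/12 ≈ 0.00636667, n = 205
PV = $350.53 × (1 − (1 + 0.0764/12)^(−205)) / (0.0764/12)
PV = $350.53 × 114.3060655
PV = $40,067.71

PV = PMT × (1-(1+r)^(-n))/r = $40,067.71


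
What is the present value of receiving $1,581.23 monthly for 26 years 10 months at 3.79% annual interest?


Present value of an ordinary annuity: PV = PMT × (1 − (1 + r)^(−n)) / r
Monthly rate r = 0.0379/12 ≈ 0.00315833, n = 322
PV = $1,581.23 × (1 − (1 + 0.0379/12)^(−322)) / (0.0379/12)
PV = $1,581.23 × 201.921536
PV = $319,284.39

PV = PMT × (1-(1+r)^(-n))/r = $319,284.39


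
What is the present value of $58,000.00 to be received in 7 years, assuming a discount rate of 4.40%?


Present value formula: PV = FV / (1 + r)^t
PV = $58,000.00 / (1 + 0.044)^7
PV = $58,000.00 / 1.351772
PV = $42,906.64

PV = FV / (1 + r)^t = $42,906.64


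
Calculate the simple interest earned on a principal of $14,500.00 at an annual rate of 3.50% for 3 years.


Simple interest formula: I = P × r × t
I = $14,500.00 × 0.035 × 3
I = $1,522.50

I = P × r × t = $1,522.50


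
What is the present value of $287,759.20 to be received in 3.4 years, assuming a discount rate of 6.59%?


Present value formula: PV = FV / (1 + r)^t
PV = $287,759.20 / (1 + 0.0659)^3.4
PV = $287,759.20 / 1.2423271
PV = $231,629.17

PV = FV / (1 + r)^t = $231,629.17


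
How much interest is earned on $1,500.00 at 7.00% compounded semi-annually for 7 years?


Compound interest earned = final amount − principal.
A = P(1 + r/n)^(nt) = $1,500.00 × (1 + 0.07/2)^(2 × 7) = $2,428.04
Interest = A − P = $2,428.04 − $1,500.00 = $928.04

Interest = A - P = $928.04


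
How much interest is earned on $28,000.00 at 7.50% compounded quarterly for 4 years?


Compound interest earned = final amount − principal.
A = P(1 + r/n)^(nt) = $28,000.00 × (1 + 0.075/4)^(4 × 4) = $37,691.20
Interest = A − P = $37,691.20 − $28,000.00 = $9,691.20

Interest = A - P = $9,691.20


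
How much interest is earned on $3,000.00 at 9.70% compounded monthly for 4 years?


Compound interest earned = final amount − principal.
A = P(1 + r/n)^(nt) = $3,000.00 × (1 + 0.097/12)^(12 × 4) = $4,415.20
Interest = A − P = $4,415.20 − $3,000.00 = $1,415.20

Interest = A - P = $1,415.20


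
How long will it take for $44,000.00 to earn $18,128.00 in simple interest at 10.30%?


Rearrange the simple interest formula for t:
I = P × r × t  ⇒  t = I / (P × r)
t = $18,128.00 / ($44,000.00 × 0.103)
t = 4

t = I/(P×r) = 4 years


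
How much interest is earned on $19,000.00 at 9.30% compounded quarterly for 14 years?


Compound interest earned = final amount − principal.
A = P(1 + r/n)^(nt) = $19,000.00 × (1 + 0.093/4)^(4 × 14) = $68,822.71
Interest = A − P = $68,822.71 − $19,000.00 = $49,822.71

Interest = A - P = $49,822.71


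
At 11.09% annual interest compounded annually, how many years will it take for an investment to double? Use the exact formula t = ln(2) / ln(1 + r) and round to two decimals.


Doubling condition: (1 + r)^t = 2
Take ln of both sides: t × ln(1 + r) = ln(2)
t = ln(2) / ln(1 + r)
t = 0.693147 / 0.105170
t = 6.59

t = ln(2) / ln(1 + r) = 6.59 years


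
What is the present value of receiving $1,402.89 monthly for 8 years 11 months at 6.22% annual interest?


Present value of an ordinary annuity: PV = PMT × (1 − (1 + r)^(−n)) / r
Monthly rate r = 0.0622/12 ≈ 0.00518333, n = 107
PV = $1,402.89 × (1 − (1 + 0.0622/12)^(−107)) / (0.0622/12)
PV = $1,402.89 × 81.971269
PV = $114,996.67

PV = PMT × (1-(1+r)^(-n))/r = $114,996.67


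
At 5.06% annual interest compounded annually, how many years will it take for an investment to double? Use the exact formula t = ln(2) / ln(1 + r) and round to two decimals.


Doubling condition: (1 + r)^t = 2
Take ln of both sides: t × ln(1 + r) = ln(2)
t = ln(2) / ln(1 + r)
t = 0.693147 / 0.049361
t = 14.04

t = ln(2) / ln(1 + r) = 14.04 years


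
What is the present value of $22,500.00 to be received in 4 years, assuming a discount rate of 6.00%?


Present value formula: PV = FV / (1 + r)^t
PV = $22,500.00 / (1 + 0.06)^4
PV = $22,500.00 / 1.262477
PV = $17,822.11

PV = FV / (1 + r)^t = $17,822.11


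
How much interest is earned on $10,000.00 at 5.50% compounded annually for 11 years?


Compound interest earned = final amount − principal.
A = P(1 + r/n)^(nt) = $10,000.00 × (1 + 0.055/1)^(1 × 11) = $18,020.92
Interest = A − P = $18,020.92 − $10,000.00 = $8,020.92

Interest = A - P = $8,020.92


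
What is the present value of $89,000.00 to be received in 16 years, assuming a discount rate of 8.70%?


Present value formula: PV = FV / (1 + r)^t
PV = $89,000.00 / (1 + 0.087)^16
PV = $89,000.00 / 3.799030
PV = $23,427.03

PV = FV / (1 + r)^t = $23,427.03


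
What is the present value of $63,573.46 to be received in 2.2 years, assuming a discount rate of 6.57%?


Present value formula: PV = FV / (1 + r)^t
PV = $63,573.46 / (1 + 0.0657)^2.2
PV = $63,573.46 / 1.1502624
PV = $55,268.66

PV = FV / (1 + r)^t = $55,268.66


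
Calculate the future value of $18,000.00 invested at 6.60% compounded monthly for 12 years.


Compound interest formula: A = P(1 + r/n)^(nt)
A = $18,000.00 × (1 + 0.066/12)^(12 × 12)
Growth factor: (1 + 0.066/12)^144 = 2.2030218
A = $18,000.00 × 2.2030218
A = $39,654.39

A = P(1 + r/n)^(nt) = $39,654.39


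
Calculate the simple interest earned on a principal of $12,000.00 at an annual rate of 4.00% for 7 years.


Simple interest formula: I = P × r × t
I = $12,000.00 × 0.04 × 7
I = $3,360.00

I = P × r × t = $3,360.00


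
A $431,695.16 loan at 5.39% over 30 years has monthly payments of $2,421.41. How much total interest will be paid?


Total paid over the life of the loan = PMT × n.
Total paid = $2,421.41 × 360 = $871,707.60
Total interest = total paid − principal = $871,707.60 − $431,695.16 = $440,012.44

Total interest = (PMT × n) - PV = $440,012.44


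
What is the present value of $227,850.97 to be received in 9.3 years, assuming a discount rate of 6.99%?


Present value formula: PV = FV / (1 + r)^t
PV = $227,850.97 / (1 + 0.0699)^9.3
PV = $227,850.97 / 1.87452676
PV = $121,551.20

PV = FV / (1 + r)^t = $121,551.20


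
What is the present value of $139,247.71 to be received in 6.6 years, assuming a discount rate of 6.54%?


Present value formula: PV = FV / (1 + r)^t
PV = $139,247.71 / (1 + 0.0654)^6.6
PV = $139,247.71 / 1.5190909
PV = $91,665.16

PV = FV / (1 + r)^t = $91,665.16


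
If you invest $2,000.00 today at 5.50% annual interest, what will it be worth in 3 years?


Future value formula: FV = PV × (1 + r)^t
FV = $2,000.00 × (1 + 0.055)^3
FV = $2,000.00 × 1.174241
FV = $2,348.48

FV = PV × (1 + r)^t = $2,348.48


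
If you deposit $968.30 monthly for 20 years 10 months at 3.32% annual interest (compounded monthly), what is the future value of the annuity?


Future value of an ordinary annuity: FV = PMT × ((1 + r)^n − 1) / r
Monthly rate r = 0.0332/12 ≈ 0.00276667, n = 250
FV = $968.30 × ((1 + 0.0332/12)^250 − 1) / (0.0332/12)
FV = $968.30 × 359.687281
FV = $348,285.19

FV = PMT × ((1+r)^n - 1)/r = $348,285.19


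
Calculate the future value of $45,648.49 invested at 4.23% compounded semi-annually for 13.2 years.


Compound interest formula: A = P(1 + r/n)^(nt)
A = $45,648.49 × (1 + 0.0423/2)^(2 × 13.2)
Growth factor: (1 + 0.0423/2)^26.4 = 1.7376564
A = $45,648.49 × 1.7376564
A = $79,321.39

A = P(1 + r/n)^(nt) = $79,321.39


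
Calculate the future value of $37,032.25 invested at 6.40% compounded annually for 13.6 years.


Compound interest formula: A = P(1 + r/n)^(nt)
A = $37,032.25 × (1 + 0.064/1)^(1 × 13.6)
Growth factor: (1 + 0.064/1)^13.6 = 2.324910
A = $37,032.25 × 2.324910
A = $86,096.65

A = P(1 + r/n)^(nt) = $86,096.65


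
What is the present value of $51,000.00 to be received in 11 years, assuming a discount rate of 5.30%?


Present value formula: PV = FV / (1 + r)^t
PV = $51,000.00 / (1 + 0.053)^11
PV = $51,000.00 / 1.76486741
PV = $28,897.35

PV = FV / (1 + r)^t = $28,897.35


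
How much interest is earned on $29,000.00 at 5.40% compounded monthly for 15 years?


Compound interest earned = final amount − principal.
A = P(1 + r/n)^(nt) = $29,000.00 × (1 + 0.054/12)^(12 × 15) = $65,070.99
Interest = A − P = $65,070.99 − $29,000.00 = $36,070.99

Interest = A - P = $36,070.99


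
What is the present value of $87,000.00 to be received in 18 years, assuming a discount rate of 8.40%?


Present value formula: PV = FV / (1 + r)^t
PV = $87,000.00 / (1 + 0.084)^18
PV = $87,000.00 / 4.2709755
PV = $20,370.05

PV = FV / (1 + r)^t = $20,370.05


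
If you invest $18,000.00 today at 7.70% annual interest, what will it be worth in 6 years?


Future value formula: FV = PV × (1 + r)^t
FV = $18,000.00 × (1 + 0.077)^6
FV = $18,000.00 × 1.5606094
FV = $28,090.97

FV = PV × (1 + r)^t = $28,090.97


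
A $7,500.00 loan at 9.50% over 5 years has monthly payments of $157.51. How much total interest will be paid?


Total paid over the life of the loan = PMT × n.
Total paid = $157.51 × 60 = $9,450.60
Total interest = total paid − principal = $9,450.60 − $7,500.00 = $1,950.60

Total interest = (PMT × n) - PV = $1,950.60


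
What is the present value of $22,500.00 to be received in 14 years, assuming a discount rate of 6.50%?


Present value formula: PV = FV / (1 + r)^t
PV = $22,500.00 / (1 + 0.065)^14
PV = $22,500.00 / 2.414874
PV = $9,317.26

PV = FV / (1 + r)^t = $9,317.26


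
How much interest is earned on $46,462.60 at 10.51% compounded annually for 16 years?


Compound interest earned = final amount − principal.
A = P(1 + r/n)^(nt) = $46,462.60 × (1 + 0.1051/1)^(1 × 16) = $229,894.60
Interest = A − P = $229,894.60 − $46,462.60 = $183,432.00

Interest = A - P = $183,432.00


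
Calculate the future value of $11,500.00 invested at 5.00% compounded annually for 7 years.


Compound interest formula: A = P(1 + r/n)^(nt)
A = $11,500.00 × (1 + 0.05/1)^(1 × 7)
Growth factor: (1 + 0.05/1)^7 = 1.407100
A = $11,500.00 × 1.407100
A = $16,181.65

A = P(1 + r/n)^(nt) = $16,181.65


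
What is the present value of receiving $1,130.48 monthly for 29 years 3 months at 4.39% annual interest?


Present value of an ordinary annuity: PV = PMT × (1 − (1 + r)^(−n)) / r
Monthly rate r = 0.0439/12 ≈ 0.00365833, n = 351
PV = $1,130.48 × (1 − (1 + 0.0439/12)^(−351)) / (0.0439/12)
PV = $1,130.48 × 197.478949
PV = $223,246.00

PV = PMT × (1-(1+r)^(-n))/r = $223,246.00


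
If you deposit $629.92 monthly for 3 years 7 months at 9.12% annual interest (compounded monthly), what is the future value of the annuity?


Future value of an ordinary annuity: FV = PMT × ((1 + r)^n − 1) / r
Monthly rate r = 0.0912/12 = 0.0076, n = 43
FV = $629.92 × ((1 + 0.0912/12)^43 − 1) / (0.0912/12)
FV = $629.92 × 50.633163
FV = $31,894.84

FV = PMT × ((1+r)^n - 1)/r = $31,894.84


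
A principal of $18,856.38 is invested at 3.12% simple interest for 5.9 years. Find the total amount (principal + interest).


Total amount formula: A = P(1 + rt) = P + P·r·t
Interest: I = P × r × t = $18,856.38 × 0.0312 × 5.9 = $3,471.08
A = P + I = $18,856.38 + $3,471.08 = $22,327.46

A = P + I = P(1 + rt) = $22,327.46


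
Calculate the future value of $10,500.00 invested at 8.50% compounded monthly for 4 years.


Compound interest formula: A = P(1 + r/n)^(nt)
A = $10,500.00 × (1 + 0.085/12)^(12 × 4)
Growth factor: (1 + 0.085/12)^48 = 1.403265
A = $10,500.00 × 1.403265
A = $14,734.28

A = P(1 + r/n)^(nt) = $14,734.28


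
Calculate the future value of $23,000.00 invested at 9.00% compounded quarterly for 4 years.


Compound interest formula: A = P(1 + r/n)^(nt)
A = $23,000.00 × (1 + 0.09/4)^(4 × 4)
Growth factor: (1 + 0.09/4)^16 = 1.4276215
A = $23,000.00 × 1.4276215
A = $32,835.29

A = P(1 + r/n)^(nt) = $32,835.29


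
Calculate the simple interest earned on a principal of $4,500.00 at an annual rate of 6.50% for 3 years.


Simple interest formula: I = P × r × t
I = $4,500.00 × 0.065 × 3
I = $877.50

I = P × r × t = $877.50


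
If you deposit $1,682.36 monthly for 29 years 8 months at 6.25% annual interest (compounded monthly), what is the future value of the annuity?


Future value of an ordinary annuity: FV = PMT × ((1 + r)^n − 1) / r
Monthly rate r = 0.0625/12 ≈ 0.00520833, n = 356
FV = $1,682.36 × ((1 + 0.0625/12)^356 − 1) / (0.0625/12)
FV = $1,682.36 × 1028.297768
FV = $1,729,967.03

FV = PMT × ((1+r)^n - 1)/r = $1,729,967.03


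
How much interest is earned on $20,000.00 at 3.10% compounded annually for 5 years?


Compound interest earned = final amount − principal.
A = P(1 + r/n)^(nt) = $20,000.00 × (1 + 0.031/1)^(1 × 5) = $23,298.25
Interest = A − P = $23,298.25 − $20,000.00 = $3,298.25

Interest = A - P = $3,298.25


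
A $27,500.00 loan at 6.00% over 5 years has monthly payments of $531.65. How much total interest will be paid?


Total paid over the life of the loan = PMT × n.
Total paid = $531.65 × 60 = $31,899.00
Total interest = total paid − principal = $31,899.00 − $27,500.00 = $4,399.00

Total interest = (PMT × n) - PV = $4,399.00


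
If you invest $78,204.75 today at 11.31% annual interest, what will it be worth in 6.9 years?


Future value formula: FV = PV × (1 + r)^t
FV = $78,204.75 × (1 + 0.1131)^6.9
FV = $78,204.75 × 2.0945265
FV = $163,801.92

FV = PV × (1 + r)^t = $163,801.92


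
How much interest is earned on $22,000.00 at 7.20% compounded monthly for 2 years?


Compound interest earned = final amount − principal.
A = P(1 + r/n)^(nt) = $22,000.00 × (1 + 0.072/12)^(12 × 2) = $25,396.52
Interest = A − P = $25,396.52 − $22,000.00 = $3,396.52

Interest = A - P = $3,396.52


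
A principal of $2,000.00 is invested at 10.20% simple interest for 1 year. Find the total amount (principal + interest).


Total amount formula: A = P(1 + rt) = P + P·r·t
Interest: I = P × r × t = $2,000.00 × 0.102 × 1 = $204.00
A = P + I = $2,000.00 + $204.00 = $2,204.00

A = P + I = P(1 + rt) = $2,204.00


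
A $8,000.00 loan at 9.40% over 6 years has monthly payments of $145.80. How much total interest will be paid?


Total paid over the life of the loan = PMT × n.
Total paid = $145.80 × 72 = $10,497.60
Total interest = total paid − principal = $10,497.60 − $8,000.00 = $2,497.60

Total interest = (PMT × n) - PV = $2,497.60


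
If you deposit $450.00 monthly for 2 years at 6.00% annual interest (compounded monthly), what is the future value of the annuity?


Future value of an ordinary annuity: FV = PMT × ((1 + r)^n − 1) / r
Monthly rate r = 0.06/12 = 0.005, n = 24
FV = $450.00 × ((1 + 0.06/12)^24 − 1) / (0.06/12)
FV = $450.00 × 25.431955
FV = $11,444.38

FV = PMT × ((1+r)^n - 1)/r = $11,444.38


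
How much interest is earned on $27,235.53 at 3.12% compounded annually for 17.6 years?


Compound interest earned = final amount − principal.
A = P(1 + r/n)^(nt) = $27,235.53 × (1 + 0.0312/1)^(1 × 17.6) = $46,770.39
Interest = A − P = $46,770.39 − $27,235.53 = $19,534.86

Interest = A - P = $19,534.86


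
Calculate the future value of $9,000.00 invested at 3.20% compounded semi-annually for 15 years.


Compound interest formula: A = P(1 + r/n)^(nt)
A = $9,000.00 × (1 + 0.032/2)^(2 × 15)
Growth factor: (1 + 0.032/2)^30 = 1.609946
A = $9,000.00 × 1.609946
A = $14,489.51

A = P(1 + r/n)^(nt) = $14,489.51


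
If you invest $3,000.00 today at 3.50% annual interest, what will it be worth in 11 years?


Future value formula: FV = PV × (1 + r)^t
FV = $3,000.00 × (1 + 0.035)^11
FV = $3,000.00 × 1.459970
FV = $4,379.91

FV = PV × (1 + r)^t = $4,379.91


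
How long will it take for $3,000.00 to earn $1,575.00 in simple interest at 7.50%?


Rearrange the simple interest formula for t:
I = P × r × t  ⇒  t = I / (P × r)
t = $1,575.00 / ($3,000.00 × 0.075)
t = 7

t = I/(P×r) = 7 years


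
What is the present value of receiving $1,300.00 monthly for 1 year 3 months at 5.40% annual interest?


Present value of an ordinary annuity: PV = PMT × (1 − (1 + r)^(−n)) / r
Monthly rate r = 0.054/12 = 0.0045, n = 15
PV = $1,300.00 × (1 − (1 + 0.054/12)^(−15)) / (0.054/12)
PV = $1,300.00 × 14.473496
PV = $18,815.54

PV = PMT × (1-(1+r)^(-n))/r = $18,815.54


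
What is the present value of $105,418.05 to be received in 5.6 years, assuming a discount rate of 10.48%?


Present value formula: PV = FV / (1 + r)^t
PV = $105,418.05 / (1 + 0.1048)^5.6
PV = $105,418.05 / 1.74738469
PV = $60,329.05

PV = FV / (1 + r)^t = $60,329.05


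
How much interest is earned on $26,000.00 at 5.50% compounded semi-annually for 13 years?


Compound interest earned = final amount − principal.
A = P(1 + r/n)^(nt) = $26,000.00 × (1 + 0.055/2)^(2 × 13) = $52,638.19
Interest = A − P = $52,638.19 − $26,000.00 = $26,638.19

Interest = A - P = $26,638.19


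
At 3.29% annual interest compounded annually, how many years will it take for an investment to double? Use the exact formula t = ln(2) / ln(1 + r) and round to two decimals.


Doubling condition: (1 + r)^t = 2
Take ln of both sides: t × ln(1 + r) = ln(2)
t = ln(2) / ln(1 + r)
t = 0.693147 / 0.032370
t = 21.41

t = ln(2) / ln(1 + r) = 21.41 years


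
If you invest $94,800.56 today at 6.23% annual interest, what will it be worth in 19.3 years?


Future value formula: FV = PV × (1 + r)^t
FV = $94,800.56 × (1 + 0.0623)^19.3
FV = $94,800.56 × 3.2104847
FV = $304,355.75

FV = PV × (1 + r)^t = $304,355.75


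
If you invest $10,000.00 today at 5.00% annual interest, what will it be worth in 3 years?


Future value formula: FV = PV × (1 + r)^t
FV = $10,000.00 × (1 + 0.05)^3
FV = $10,000.00 × 1.157625
FV = $11,576.25

FV = PV × (1 + r)^t = $11,576.25


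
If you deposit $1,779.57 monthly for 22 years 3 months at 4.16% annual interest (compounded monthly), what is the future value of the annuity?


Future value of an ordinary annuity: FV = PMT × ((1 + r)^n − 1) / r
Monthly rate r = 0.0416/12 ≈ 0.00346667, n = 267
FV = $1,779.57 × ((1 + 0.0416/12)^267 − 1) / (0.0416/12)
FV = $1,779.57 × 438.272871
FV = $779,937.25

FV = PMT × ((1+r)^n - 1)/r = $779,937.25


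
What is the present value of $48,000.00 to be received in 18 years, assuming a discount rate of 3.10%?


Present value formula: PV = FV / (1 + r)^t
PV = $48,000.00 / (1 + 0.031)^18
PV = $48,000.00 / 1.732431
PV = $27,706.73

PV = FV / (1 + r)^t = $27,706.73


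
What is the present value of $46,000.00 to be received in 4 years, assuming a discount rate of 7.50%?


Present value formula: PV = FV / (1 + r)^t
PV = $46,000.00 / (1 + 0.075)^4
PV = $46,000.00 / 1.33546914
PV = $34,444.82

PV = FV / (1 + r)^t = $34,444.82


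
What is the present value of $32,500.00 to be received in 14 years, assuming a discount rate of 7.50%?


Present value formula: PV = FV / (1 + r)^t
PV = $32,500.00 / (1 + 0.075)^14
PV = $32,500.00 / 2.752444
PV = $11,807.69

PV = FV / (1 + r)^t = $11,807.69


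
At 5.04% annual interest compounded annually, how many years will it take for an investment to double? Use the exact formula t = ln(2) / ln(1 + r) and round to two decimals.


Doubling condition: (1 + r)^t = 2
Take ln of both sides: t × ln(1 + r) = ln(2)
t = ln(2) / ln(1 + r)
t = 0.693147 / 0.049171
t = 14.10

t = ln(2) / ln(1 + r) = 14.10 years


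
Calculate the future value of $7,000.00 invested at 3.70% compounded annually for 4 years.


Compound interest formula: A = P(1 + r/n)^(nt)
A = $7,000.00 × (1 + 0.037/1)^(1 × 4)
Growth factor: (1 + 0.037/1)^4 = 1.156418
A = $7,000.00 × 1.156418
A = $8,094.93

A = P(1 + r/n)^(nt) = $8,094.93


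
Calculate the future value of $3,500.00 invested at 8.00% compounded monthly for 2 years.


Compound interest formula: A = P(1 + r/n)^(nt)
A = $3,500.00 × (1 + 0.08/12)^(12 × 2)
Growth factor: (1 + 0.08/12)^24 = 1.172888
A = $3,500.00 × 1.172888
A = $4,105.11

A = P(1 + r/n)^(nt) = $4,105.11


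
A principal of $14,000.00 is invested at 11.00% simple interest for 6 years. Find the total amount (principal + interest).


Total amount formula: A = P(1 + rt) = P + P·r·t
Interest: I = P × r × t = $14,000.00 × 0.11 × 6 = $9,240.00
A = P + I = $14,000.00 + $9,240.00 = $23,240.00

A = P + I = P(1 + rt) = $23,240.00


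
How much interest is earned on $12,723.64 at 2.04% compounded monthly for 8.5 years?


Compound interest earned = final amount − principal.
A = P(1 + r/n)^(nt) = $12,723.64 × (1 + 0.0204/12)^(12 × 8.5) = $15,130.53
Interest = A − P = $15,130.53 − $12,723.64 = $2,406.89

Interest = A - P = $2,406.89


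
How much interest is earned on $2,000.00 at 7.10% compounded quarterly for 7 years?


Compound interest earned = final amount − principal.
A = P(1 + r/n)^(nt) = $2,000.00 × (1 + 0.071/4)^(4 × 7) = $3,273.26
Interest = A − P = $3,273.26 − $2,000.00 = $1,273.26

Interest = A - P = $1,273.26


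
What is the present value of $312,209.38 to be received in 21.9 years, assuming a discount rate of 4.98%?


Present value formula: PV = FV / (1 + r)^t
PV = $312,209.38 / (1 + 0.0498)^21.9
PV = $312,209.38 / 2.898904
PV = $107,699.11

PV = FV / (1 + r)^t = $107,699.11


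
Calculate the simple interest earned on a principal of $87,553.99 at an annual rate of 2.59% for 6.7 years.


Simple interest formula: I = P × r × t
I = $87,553.99 × 0.0259 × 6.7
I = $15,193.24

I = P × r × t = $15,193.24


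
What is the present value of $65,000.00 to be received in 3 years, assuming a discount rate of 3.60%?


Present value formula: PV = FV / (1 + r)^t
PV = $65,000.00 / (1 + 0.036)^3
PV = $65,000.00 / 1.1119347
PV = $58,456.67

PV = FV / (1 + r)^t = $58,456.67


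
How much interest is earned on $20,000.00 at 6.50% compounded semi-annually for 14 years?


Compound interest earned = final amount − principal.
A = P(1 + r/n)^(nt) = $20,000.00 × (1 + 0.065/2)^(2 × 14) = $48,972.43
Interest = A − P = $48,972.43 − $20,000.00 = $28,972.43

Interest = A - P = $28,972.43


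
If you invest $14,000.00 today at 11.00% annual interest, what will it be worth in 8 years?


Future value formula: FV = PV × (1 + r)^t
FV = $14,000.00 × (1 + 0.11)^8
FV = $14,000.00 × 2.304538
FV = $32,263.53

FV = PV × (1 + r)^t = $32,263.53


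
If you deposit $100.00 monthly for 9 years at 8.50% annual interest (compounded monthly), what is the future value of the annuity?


Future value of an ordinary annuity: FV = PMT × ((1 + r)^n − 1) / r
Monthly rate r = 0.085/12 ≈ 0.00708333, n = 108
FV = $100.00 × ((1 + 0.085/12)^108 − 1) / (0.085/12)
FV = $100.00 × 161.393943
FV = $16,139.39

FV = PMT × ((1+r)^n - 1)/r = $16,139.39


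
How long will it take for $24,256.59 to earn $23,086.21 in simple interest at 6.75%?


Rearrange the simple interest formula for t:
I = P × r × t  ⇒  t = I / (P × r)
t = $23,086.21 / ($24,256.59 × 0.0675)
t = 14.1

t = I/(P×r) = 14.1 years


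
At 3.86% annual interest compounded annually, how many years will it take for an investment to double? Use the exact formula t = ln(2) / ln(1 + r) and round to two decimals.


Doubling condition: (1 + r)^t = 2
Take ln of both sides: t × ln(1 + r) = ln(2)
t = ln(2) / ln(1 + r)
t = 0.693147 / 0.037874
t = 18.30

t = ln(2) / ln(1 + r) = 18.30 years


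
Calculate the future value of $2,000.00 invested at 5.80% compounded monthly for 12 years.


Compound interest formula: A = P(1 + r/n)^(nt)
A = $2,000.00 × (1 + 0.058/12)^(12 × 12)
Growth factor: (1 + 0.058/12)^144 = 2.002354
A = $2,000.00 × 2.002354
A = $4,004.71

A = P(1 + r/n)^(nt) = $4,004.71


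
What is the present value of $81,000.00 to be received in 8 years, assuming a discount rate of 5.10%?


Present value formula: PV = FV / (1 + r)^t
PV = $81,000.00 / (1 + 0.051)^8
PV = $81,000.00 / 1.4887498
PV = $54,408.07

PV = FV / (1 + r)^t = $54,408.07


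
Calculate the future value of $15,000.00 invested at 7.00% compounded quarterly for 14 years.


Compound interest formula: A = P(1 + r/n)^(nt)
A = $15,000.00 × (1 + 0.07/4)^(4 × 14)
Growth factor: (1 + 0.07/4)^56 = 2.6419671
A = $15,000.00 × 2.6419671
A = $39,629.51

A = P(1 + r/n)^(nt) = $39,629.51


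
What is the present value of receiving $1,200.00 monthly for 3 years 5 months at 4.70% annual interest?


Present value of an ordinary annuity: PV = PMT × (1 − (1 + r)^(−n)) / r
Monthly rate r = 0.047/12 ≈ 0.00391667, n = 41
PV = $1,200.00 × (1 − (1 + 0.047/12)^(−41)) / (0.047/12)
PV = $1,200.00 × 37.809187
PV = $45,371.02

PV = PMT × (1-(1+r)^(-n))/r = $45,371.02


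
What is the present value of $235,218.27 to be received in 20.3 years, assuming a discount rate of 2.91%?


Present value formula: PV = FV / (1 + r)^t
PV = $235,218.27 / (1 + 0.0291)^20.3
PV = $235,218.27 / 1.7901476
PV = $131,396.02

PV = FV / (1 + r)^t = $131,396.02


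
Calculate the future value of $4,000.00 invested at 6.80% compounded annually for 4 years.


Compound interest formula: A = P(1 + r/n)^(nt)
A = $4,000.00 × (1 + 0.068/1)^(1 × 4)
Growth factor: (1 + 0.068/1)^4 = 1.301023
A = $4,000.00 × 1.301023
A = $5,204.09

A = P(1 + r/n)^(nt) = $5,204.09
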